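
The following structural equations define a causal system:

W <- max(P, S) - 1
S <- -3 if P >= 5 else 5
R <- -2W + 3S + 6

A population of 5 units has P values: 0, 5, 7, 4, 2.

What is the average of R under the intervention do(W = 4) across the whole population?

Under do(W=4), W's equation is replaced by W=4 for every unit. Per-unit R: 13, -11, -11, 13, 13. Mean = 3.4.

3.4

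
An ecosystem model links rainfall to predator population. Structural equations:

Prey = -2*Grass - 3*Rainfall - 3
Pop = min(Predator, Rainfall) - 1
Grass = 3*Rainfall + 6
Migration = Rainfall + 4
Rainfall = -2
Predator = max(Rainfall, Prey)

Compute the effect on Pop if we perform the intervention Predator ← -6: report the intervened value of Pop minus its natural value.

-4

Under do(Predator=-6), the mechanism Predator = max(Rainfall, Prey) is discarded; Predator is fixed at -6.
Pop = min(Predator, Rainfall) - 1  [with Predator=-6, Rainfall=-2]  = -7
Without intervention: Grass = 3*Rainfall + 6  [with Rainfall=-2]  = 0; Prey = -2*Grass - 3*Rainfall - 3  [with Grass=0, Rainfall=-2]  = 3; Predator = max(Rainfall, Prey)  [with Rainfall=-2, Prey=3]  = 3; Pop = min(Predator, Rainfall) - 1  [with Predator=3, Rainfall=-2]  = -3.
Change = -7 − (-3) = -4.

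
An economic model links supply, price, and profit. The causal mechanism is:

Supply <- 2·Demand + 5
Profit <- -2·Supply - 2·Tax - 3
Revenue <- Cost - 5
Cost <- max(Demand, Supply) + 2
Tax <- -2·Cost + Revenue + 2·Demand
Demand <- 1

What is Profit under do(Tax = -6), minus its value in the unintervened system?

The intervention breaks the incoming arrows to Tax: Tax <- -2·Cost + Revenue + 2·Demand no longer applies, and Tax = -6.
Supply = 2·Demand + 5  [with Demand=1]  = 7
Profit = -2·Supply - 2·Tax - 3  [with Supply=7, Tax=-6]  = -5
Without intervention: Supply = 2·Demand + 5  [with Demand=1]  = 7; Cost = max(Demand, Supply) + 2  [with Demand=1, Supply=7]  = 9; Revenue = Cost - 5  [with Cost=9]  = 4; Tax = -2·Cost + Revenue + 2·Demand  [with Cost=9, Revenue=4, Demand=1]  = -12; Profit = -2·Supply - 2·Tax - 3  [with Supply=7, Tax=-12]  = 7.
Change = -5 − 7 = -12.

-12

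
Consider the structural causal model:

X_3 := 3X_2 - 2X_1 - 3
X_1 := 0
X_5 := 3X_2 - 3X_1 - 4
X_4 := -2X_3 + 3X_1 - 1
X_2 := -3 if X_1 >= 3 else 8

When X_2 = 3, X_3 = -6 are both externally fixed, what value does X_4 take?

Setting X_2 = 3, X_3 = -6 by intervention discards those variables' equations.
X_4 = -2X_3 + 3X_1 - 1  [with X_3=-6, X_1=0]  = 11

11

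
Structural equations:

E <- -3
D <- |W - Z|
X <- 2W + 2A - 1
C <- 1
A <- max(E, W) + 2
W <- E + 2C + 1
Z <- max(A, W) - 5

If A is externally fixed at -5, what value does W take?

Under do(A=-5), the mechanism A <- max(E, W) + 2 is discarded; A is fixed at -5.
Since W is not a descendant of the intervened variable, it is unaffected.
W = E + 2C + 1  [with E=-3, C=1]  = 0

0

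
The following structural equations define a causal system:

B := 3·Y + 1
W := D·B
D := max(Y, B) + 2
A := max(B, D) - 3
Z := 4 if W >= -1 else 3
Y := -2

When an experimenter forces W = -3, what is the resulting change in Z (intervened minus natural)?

The intervention breaks the incoming arrows to W: W := D·B no longer applies, and W = -3.
Z = 4 if W >= -1 else 3  [with W=-3]  = 3
Without intervention: B = 3·Y + 1  [with Y=-2]  = -5; D = max(Y, B) + 2  [with Y=-2, B=-5]  = 0; W = D·B  [with D=0, B=-5]  = 0; Z = 4 if W >= -1 else 3  [with W=0]  = 4.
Change = 3 − 4 = -1.

-1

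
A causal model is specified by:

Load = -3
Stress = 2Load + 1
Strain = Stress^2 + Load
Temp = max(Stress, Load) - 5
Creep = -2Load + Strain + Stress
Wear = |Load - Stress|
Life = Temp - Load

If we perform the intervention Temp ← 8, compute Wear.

Under do(Temp=8), the mechanism Temp = max(Stress, Load) - 5 is discarded; Temp is fixed at 8.
Since Wear is not a descendant of the intervened variable, it is unaffected.
Stress = 2Load + 1  [with Load=-3]  = -5
Wear = |Load - Stress|  [with Load=-3, Stress=-5]  = 2

2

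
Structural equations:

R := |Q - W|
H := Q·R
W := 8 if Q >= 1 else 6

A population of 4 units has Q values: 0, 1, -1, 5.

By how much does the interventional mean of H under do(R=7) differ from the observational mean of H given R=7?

do(R=7) breaks R's dependence on Q. With R=7 fixed, H across the units is 0, 7, -7, 35, mean 8.75.
E[H|R=7] averages over only the 2 units with R=7 (Q = 1, -1): H = 7, -7, mean 0.
Difference = 8.75 − 0 = 8.75.

8.75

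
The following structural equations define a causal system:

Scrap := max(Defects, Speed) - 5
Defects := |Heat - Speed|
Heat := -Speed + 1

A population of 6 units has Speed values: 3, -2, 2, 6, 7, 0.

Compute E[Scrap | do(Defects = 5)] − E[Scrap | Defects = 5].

0.5

Every unit gets Defects=5 under the intervention. Scrap values become 0, 0, 0, 1, 2, 0; E[Scrap|do(Defects=5)] = 0.5.
Observing Defects=5 restricts to units where Defects's equation naturally yields 5: Speed ∈ {3, -2}. In that subpopulation Scrap = 0, 0, mean 0.
Difference = 0.5 − 0 = 0.5.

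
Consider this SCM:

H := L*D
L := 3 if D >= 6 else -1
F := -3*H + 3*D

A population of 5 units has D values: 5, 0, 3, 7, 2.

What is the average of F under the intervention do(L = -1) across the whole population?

Under do(L=-1), L's equation is replaced by L=-1 for every unit. Per-unit F: 30, 0, 18, 42, 12. Mean = 20.4.

20.4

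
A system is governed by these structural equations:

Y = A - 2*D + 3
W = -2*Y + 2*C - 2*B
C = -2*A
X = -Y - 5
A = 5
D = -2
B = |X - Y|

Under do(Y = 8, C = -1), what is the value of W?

Under do(Y = 8, C = -1), each intervened variable's structural equation is replaced by its fixed value.
X = -Y - 5  [with Y=8]  = -13
B = |X - Y|  [with X=-13, Y=8]  = 21
W = -2*Y + 2*C - 2*B  [with Y=8, C=-1, B=21]  = -60

-60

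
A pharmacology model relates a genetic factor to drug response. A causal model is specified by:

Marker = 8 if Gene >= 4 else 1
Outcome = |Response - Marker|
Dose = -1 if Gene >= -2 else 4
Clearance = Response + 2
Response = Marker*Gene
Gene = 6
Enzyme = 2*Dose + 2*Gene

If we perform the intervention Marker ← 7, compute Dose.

-1

The intervention breaks the incoming arrows to Marker: Marker = 8 if Gene >= 4 else 1 no longer applies, and Marker = 7.
Since Dose is not a descendant of the intervened variable, it is unaffected.
Dose = -1 if Gene >= -2 else 4  [with Gene=6]  = -1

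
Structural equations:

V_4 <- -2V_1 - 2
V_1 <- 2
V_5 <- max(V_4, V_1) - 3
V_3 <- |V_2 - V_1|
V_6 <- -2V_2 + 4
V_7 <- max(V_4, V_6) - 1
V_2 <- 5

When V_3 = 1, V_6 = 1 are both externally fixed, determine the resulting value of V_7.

0

Under do(V_3 = 1, V_6 = 1), each intervened variable's structural equation is replaced by its fixed value.
V_4 = -2V_1 - 2  [with V_1=2]  = -6
V_7 = max(V_4, V_6) - 1  [with V_4=-6, V_6=1]  = 0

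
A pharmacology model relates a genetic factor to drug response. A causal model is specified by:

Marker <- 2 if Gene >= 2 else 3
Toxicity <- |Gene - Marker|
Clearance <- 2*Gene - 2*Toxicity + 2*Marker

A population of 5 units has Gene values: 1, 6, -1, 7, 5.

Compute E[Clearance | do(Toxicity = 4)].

The intervention sets Toxicity=4 in all 5 units regardless of Gene. Recomputing Clearance per unit gives 0, 8, -4, 10, 6; average 4.

4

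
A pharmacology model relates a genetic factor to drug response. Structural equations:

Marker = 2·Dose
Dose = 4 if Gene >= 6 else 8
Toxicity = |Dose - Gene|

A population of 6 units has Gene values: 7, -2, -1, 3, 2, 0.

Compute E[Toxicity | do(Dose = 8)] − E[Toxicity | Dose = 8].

Under do(Dose=8), Dose's equation is replaced by Dose=8 for every unit. Per-unit Toxicity: 1, 10, 9, 5, 6, 8. Mean = 6.5.
E[Toxicity|Dose=8] averages over only the 5 units with Dose=8 (Gene = -2, -1, 3, 2, 0): Toxicity = 10, 9, 5, 6, 8, mean 7.6.
Difference = 6.5 − 7.6 = -1.1.

-1.1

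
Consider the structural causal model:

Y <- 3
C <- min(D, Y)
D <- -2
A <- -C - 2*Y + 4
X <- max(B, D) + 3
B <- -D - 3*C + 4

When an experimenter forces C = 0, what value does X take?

The intervention breaks the incoming arrows to C: C <- min(D, Y) no longer applies, and C = 0.
B = -D - 3*C + 4  [with D=-2, C=0]  = 6
X = max(B, D) + 3  [with B=6, D=-2]  = 9

9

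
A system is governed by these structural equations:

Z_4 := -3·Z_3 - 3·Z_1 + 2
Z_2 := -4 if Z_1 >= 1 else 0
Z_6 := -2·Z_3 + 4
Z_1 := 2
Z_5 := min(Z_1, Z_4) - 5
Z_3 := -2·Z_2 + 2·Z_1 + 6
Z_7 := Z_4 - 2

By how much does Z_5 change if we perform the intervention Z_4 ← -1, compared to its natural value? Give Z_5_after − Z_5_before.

Intervening sets Z_4 = -1 and removes its equation (Z_4 := -3·Z_3 - 3·Z_1 + 2).
Z_5 = min(Z_1, Z_4) - 5  [with Z_1=2, Z_4=-1]  = -6
Without intervention: Z_2 = -4 if Z_1 >= 1 else 0  [with Z_1=2]  = -4; Z_3 = -2·Z_2 + 2·Z_1 + 6  [with Z_2=-4, Z_1=2]  = 18; Z_4 = -3·Z_3 - 3·Z_1 + 2  [with Z_3=18, Z_1=2]  = -58; Z_5 = min(Z_1, Z_4) - 5  [with Z_1=2, Z_4=-58]  = -63.
Change = -6 − (-63) = 57.

57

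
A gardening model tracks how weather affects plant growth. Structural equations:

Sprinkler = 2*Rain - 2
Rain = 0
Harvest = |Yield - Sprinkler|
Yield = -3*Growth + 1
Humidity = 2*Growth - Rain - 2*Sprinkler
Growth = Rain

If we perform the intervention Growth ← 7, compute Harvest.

The intervention breaks the incoming arrows to Growth: Growth = Rain no longer applies, and Growth = 7.
Sprinkler = 2*Rain - 2  [with Rain=0]  = -2
Yield = -3*Growth + 1  [with Growth=7]  = -20
Harvest = |Yield - Sprinkler|  [with Yield=-20, Sprinkler=-2]  = 18

18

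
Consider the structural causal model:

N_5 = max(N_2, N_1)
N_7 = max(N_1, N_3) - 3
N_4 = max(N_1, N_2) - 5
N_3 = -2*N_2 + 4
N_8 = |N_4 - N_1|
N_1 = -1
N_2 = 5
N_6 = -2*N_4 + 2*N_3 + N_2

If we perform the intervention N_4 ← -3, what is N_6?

Under do(N_4=-3), the mechanism N_4 = max(N_1, N_2) - 5 is discarded; N_4 is fixed at -3.
N_3 = -2*N_2 + 4  [with N_2=5]  = -6
N_6 = -2*N_4 + 2*N_3 + N_2  [with N_4=-3, N_3=-6, N_2=5]  = -1

-1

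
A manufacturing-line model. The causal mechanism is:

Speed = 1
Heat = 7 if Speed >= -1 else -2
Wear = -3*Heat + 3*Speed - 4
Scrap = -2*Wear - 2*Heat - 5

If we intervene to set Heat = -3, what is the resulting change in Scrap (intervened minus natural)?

Under do(Heat=-3), the mechanism Heat = 7 if Speed >= -1 else -2 is discarded; Heat is fixed at -3.
Wear = -3*Heat + 3*Speed - 4  [with Heat=-3, Speed=1]  = 8
Scrap = -2*Wear - 2*Heat - 5  [with Wear=8, Heat=-3]  = -15
Without intervention: Heat = 7 if Speed >= -1 else -2  [with Speed=1]  = 7; Wear = -3*Heat + 3*Speed - 4  [with Heat=7, Speed=1]  = -22; Scrap = -2*Wear - 2*Heat - 5  [with Wear=-22, Heat=7]  = 25.
Change = -15 − 25 = -40.

-40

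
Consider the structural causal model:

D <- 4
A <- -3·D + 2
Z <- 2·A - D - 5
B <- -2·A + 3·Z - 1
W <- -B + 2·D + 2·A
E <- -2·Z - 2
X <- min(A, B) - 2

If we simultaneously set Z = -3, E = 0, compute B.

Setting Z = -3, E = 0 by intervention discards those variables' equations.
A = -3·D + 2  [with D=4]  = -10
B = -2·A + 3·Z - 1  [with A=-10, Z=-3]  = 10

10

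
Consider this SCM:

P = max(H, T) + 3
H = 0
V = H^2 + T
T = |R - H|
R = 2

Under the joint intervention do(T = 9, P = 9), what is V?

Setting T = 9, P = 9 by intervention discards those variables' equations.
V = H^2 + T  [with H=0, T=9]  = 9

9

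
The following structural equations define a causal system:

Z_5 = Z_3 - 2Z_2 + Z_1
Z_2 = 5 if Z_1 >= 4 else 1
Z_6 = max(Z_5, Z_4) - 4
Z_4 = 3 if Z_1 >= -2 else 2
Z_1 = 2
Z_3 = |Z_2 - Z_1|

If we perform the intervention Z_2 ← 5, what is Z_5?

do(Z_2=5) replaces the equation Z_2 = 5 if Z_1 >= 4 else 1 with the constant Z_2 = 5.
Z_3 = |Z_2 - Z_1|  [with Z_2=5, Z_1=2]  = 3
Z_5 = Z_3 - 2Z_2 + Z_1  [with Z_3=3, Z_2=5, Z_1=2]  = -5

-5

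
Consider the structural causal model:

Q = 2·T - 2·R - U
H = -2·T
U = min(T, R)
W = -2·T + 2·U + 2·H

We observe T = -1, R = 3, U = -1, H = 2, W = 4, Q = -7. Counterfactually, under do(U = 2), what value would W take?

do(U=2) replaces the equation U = min(T, R) with the constant U = 2.
H = -2·T  [with T=-1]  = 2
W = -2·T + 2·U + 2·H  [with T=-1, U=2, H=2]  = 10

10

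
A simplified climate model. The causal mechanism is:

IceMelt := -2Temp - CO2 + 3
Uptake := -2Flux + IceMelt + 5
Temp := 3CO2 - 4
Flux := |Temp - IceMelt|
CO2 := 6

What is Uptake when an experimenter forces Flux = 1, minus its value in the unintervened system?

Intervening sets Flux = 1 and removes its equation (Flux := |Temp - IceMelt|).
Temp = 3CO2 - 4  [with CO2=6]  = 14
IceMelt = -2Temp - CO2 + 3  [with Temp=14, CO2=6]  = -31
Uptake = -2Flux + IceMelt + 5  [with Flux=1, IceMelt=-31]  = -28
Without intervention: Temp = 3CO2 - 4  [with CO2=6]  = 14; IceMelt = -2Temp - CO2 + 3  [with Temp=14, CO2=6]  = -31; Flux = |Temp - IceMelt|  [with Temp=14, IceMelt=-31]  = 45; Uptake = -2Flux + IceMelt + 5  [with Flux=45, IceMelt=-31]  = -116.
Change = -28 − (-116) = 88.

88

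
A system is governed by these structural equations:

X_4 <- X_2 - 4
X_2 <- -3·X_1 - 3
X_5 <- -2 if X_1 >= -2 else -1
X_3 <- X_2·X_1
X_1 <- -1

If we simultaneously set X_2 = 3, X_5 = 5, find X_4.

The joint intervention fixes X_2 = 3, X_5 = 5, removing each variable's own equation.
X_4 = X_2 - 4  [with X_2=3]  = -1

-1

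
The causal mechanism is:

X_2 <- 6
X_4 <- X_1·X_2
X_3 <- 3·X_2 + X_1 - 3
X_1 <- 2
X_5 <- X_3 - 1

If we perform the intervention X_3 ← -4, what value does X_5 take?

-5

do(X_3=-4) replaces the equation X_3 <- 3·X_2 + X_1 - 3 with the constant X_3 = -4.
X_5 = X_3 - 1  [with X_3=-4]  = -5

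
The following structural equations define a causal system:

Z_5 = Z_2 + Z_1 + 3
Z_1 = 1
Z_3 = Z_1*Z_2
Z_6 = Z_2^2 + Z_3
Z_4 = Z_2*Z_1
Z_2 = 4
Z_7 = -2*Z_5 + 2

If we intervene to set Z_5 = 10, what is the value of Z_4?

The intervention breaks the incoming arrows to Z_5: Z_5 = Z_2 + Z_1 + 3 no longer applies, and Z_5 = 10.
Since Z_4 is not a descendant of the intervened variable, it is unaffected.
Z_4 = Z_2*Z_1  [with Z_2=4, Z_1=1]  = 4

4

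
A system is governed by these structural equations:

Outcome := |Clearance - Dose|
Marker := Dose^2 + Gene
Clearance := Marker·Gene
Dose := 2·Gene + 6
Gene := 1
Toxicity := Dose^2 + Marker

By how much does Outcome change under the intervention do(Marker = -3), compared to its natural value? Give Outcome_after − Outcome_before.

The intervention breaks the incoming arrows to Marker: Marker := Dose^2 + Gene no longer applies, and Marker = -3.
Dose = 2·Gene + 6  [with Gene=1]  = 8
Clearance = Marker·Gene  [with Marker=-3, Gene=1]  = -3
Outcome = |Clearance - Dose|  [with Clearance=-3, Dose=8]  = 11
Without intervention: Dose = 2·Gene + 6  [with Gene=1]  = 8; Marker = Dose^2 + Gene  [with Dose=8, Gene=1]  = 65; Clearance = Marker·Gene  [with Marker=65, Gene=1]  = 65; Outcome = |Clearance - Dose|  [with Clearance=65, Dose=8]  = 57.
Change = 11 − 57 = -46.

-46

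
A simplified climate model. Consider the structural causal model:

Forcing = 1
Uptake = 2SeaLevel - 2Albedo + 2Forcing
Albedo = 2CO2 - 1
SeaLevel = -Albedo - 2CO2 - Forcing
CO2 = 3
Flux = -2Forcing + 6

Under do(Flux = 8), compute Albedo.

do(Flux=8) replaces the equation Flux = -2Forcing + 6 with the constant Flux = 8.
Albedo is not downstream of the intervention, so its value is determined by the original equations.
Albedo = 2CO2 - 1  [with CO2=3]  = 5

5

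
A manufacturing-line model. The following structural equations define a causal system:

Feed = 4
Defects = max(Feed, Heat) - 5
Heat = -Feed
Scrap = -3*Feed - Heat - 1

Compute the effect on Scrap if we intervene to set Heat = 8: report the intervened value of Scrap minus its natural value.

-12

Under do(Heat=8), the mechanism Heat = -Feed is discarded; Heat is fixed at 8.
Scrap = -3*Feed - Heat - 1  [with Feed=4, Heat=8]  = -21
Without intervention: Heat = -Feed  [with Feed=4]  = -4; Scrap = -3*Feed - Heat - 1  [with Feed=4, Heat=-4]  = -9.
Change = -21 − (-9) = -12.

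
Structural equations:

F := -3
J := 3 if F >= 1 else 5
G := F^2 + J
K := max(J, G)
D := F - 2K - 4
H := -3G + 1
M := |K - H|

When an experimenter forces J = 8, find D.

do(J=8) replaces the equation J := 3 if F >= 1 else 5 with the constant J = 8.
G = F^2 + J  [with F=-3, J=8]  = 17
K = max(J, G)  [with J=8, G=17]  = 17
D = F - 2K - 4  [with F=-3, K=17]  = -41

-41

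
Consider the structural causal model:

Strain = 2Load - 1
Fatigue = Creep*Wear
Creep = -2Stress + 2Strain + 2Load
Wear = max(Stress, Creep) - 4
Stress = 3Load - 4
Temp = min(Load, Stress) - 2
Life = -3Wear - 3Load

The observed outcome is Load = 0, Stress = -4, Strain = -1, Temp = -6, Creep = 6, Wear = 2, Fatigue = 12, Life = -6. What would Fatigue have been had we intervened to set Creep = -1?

5

Under do(Creep=-1), the mechanism Creep = -2Stress + 2Strain + 2Load is discarded; Creep is fixed at -1.
Stress = 3Load - 4  [with Load=0]  = -4
Wear = max(Stress, Creep) - 4  [with Stress=-4, Creep=-1]  = -5
Fatigue = Creep*Wear  [with Creep=-1, Wear=-5]  = 5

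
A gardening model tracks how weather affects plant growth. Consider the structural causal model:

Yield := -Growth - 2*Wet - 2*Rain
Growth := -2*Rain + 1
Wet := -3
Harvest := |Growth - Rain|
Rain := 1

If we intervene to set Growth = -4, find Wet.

Under do(Growth=-4), the mechanism Growth := -2*Rain + 1 is discarded; Growth is fixed at -4.
Since Wet is not a descendant of the intervened variable, it is unaffected.

-3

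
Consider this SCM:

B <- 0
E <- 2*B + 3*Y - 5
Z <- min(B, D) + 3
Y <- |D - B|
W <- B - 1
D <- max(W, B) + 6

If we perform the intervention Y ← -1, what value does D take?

do(Y=-1) replaces the equation Y <- |D - B| with the constant Y = -1.
D is not downstream of the intervention, so its value is determined by the original equations.
W = B - 1  [with B=0]  = -1
D = max(W, B) + 6  [with W=-1, B=0]  = 6

6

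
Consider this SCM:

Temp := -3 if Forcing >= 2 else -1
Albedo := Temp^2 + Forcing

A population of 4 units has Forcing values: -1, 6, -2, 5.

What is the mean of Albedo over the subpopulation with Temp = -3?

Observing Temp=-3 restricts to units where Temp's equation naturally yields -3: Forcing ∈ {6, 5}. In that subpopulation Albedo = 15, 14, mean 14.5.

14.5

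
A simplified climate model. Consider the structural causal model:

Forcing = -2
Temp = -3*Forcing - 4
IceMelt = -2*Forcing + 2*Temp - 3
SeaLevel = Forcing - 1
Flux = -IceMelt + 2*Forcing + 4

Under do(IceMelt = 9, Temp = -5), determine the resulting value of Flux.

-9

Setting IceMelt = 9, Temp = -5 by intervention discards those variables' equations.
Flux = -IceMelt + 2*Forcing + 4  [with IceMelt=9, Forcing=-2]  = -9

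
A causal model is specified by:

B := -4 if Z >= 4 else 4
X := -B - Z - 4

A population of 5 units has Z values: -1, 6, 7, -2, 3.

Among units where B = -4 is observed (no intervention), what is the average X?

Observing B=-4 restricts to units where B's equation naturally yields -4: Z ∈ {6, 7}. In that subpopulation X = -6, -7, mean -6.5.

-6.5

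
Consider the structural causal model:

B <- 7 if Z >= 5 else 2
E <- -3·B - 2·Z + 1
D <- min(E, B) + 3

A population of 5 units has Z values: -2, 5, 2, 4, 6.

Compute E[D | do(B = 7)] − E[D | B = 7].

The intervention sets B=7 in all 5 units regardless of Z. Recomputing D per unit gives -13, -27, -21, -25, -29; average -23.
Observing B=7 restricts to units where B's equation naturally yields 7: Z ∈ {5, 6}. In that subpopulation D = -27, -29, mean -28.
Difference = -23 − (-28) = 5.

5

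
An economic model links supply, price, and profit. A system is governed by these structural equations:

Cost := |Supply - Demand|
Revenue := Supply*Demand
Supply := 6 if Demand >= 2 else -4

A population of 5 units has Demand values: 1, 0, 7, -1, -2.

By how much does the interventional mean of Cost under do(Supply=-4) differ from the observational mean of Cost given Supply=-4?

Every unit gets Supply=-4 under the intervention. Cost values become 5, 4, 11, 3, 2; E[Cost|do(Supply=-4)] = 5.
Observing Supply=-4 restricts to units where Supply's equation naturally yields -4: Demand ∈ {1, 0, -1, -2}. In that subpopulation Cost = 5, 4, 3, 2, mean 3.5.
Difference = 5 − 3.5 = 1.5.

1.5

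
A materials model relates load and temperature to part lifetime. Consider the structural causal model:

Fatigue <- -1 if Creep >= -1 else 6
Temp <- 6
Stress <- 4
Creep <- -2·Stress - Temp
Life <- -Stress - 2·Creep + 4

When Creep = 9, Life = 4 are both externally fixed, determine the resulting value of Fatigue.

-1

The joint intervention fixes Creep = 9, Life = 4, removing each variable's own equation.
Fatigue = -1 if Creep >= -1 else 6  [with Creep=9]  = -1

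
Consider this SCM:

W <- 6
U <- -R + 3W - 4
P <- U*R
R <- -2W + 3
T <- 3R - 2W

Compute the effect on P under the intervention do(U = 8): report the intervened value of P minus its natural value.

135

The intervention breaks the incoming arrows to U: U <- -R + 3W - 4 no longer applies, and U = 8.
R = -2W + 3  [with W=6]  = -9
P = U*R  [with U=8, R=-9]  = -72
Without intervention: R = -2W + 3  [with W=6]  = -9; U = -R + 3W - 4  [with R=-9, W=6]  = 23; P = U*R  [with U=23, R=-9]  = -207.
Change = -72 − (-207) = 135.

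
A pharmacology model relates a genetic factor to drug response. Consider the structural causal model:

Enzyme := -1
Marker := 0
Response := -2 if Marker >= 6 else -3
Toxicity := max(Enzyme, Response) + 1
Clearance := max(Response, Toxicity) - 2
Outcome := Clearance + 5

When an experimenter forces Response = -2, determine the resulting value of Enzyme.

Under do(Response=-2), the mechanism Response := -2 if Marker >= 6 else -3 is discarded; Response is fixed at -2.
Enzyme is not downstream of the intervention, so its value is determined by the original equations.

-1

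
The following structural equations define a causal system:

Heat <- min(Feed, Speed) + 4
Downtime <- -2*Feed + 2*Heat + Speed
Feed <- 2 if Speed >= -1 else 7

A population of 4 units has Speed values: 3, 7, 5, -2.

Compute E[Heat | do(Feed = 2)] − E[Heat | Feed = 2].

do(Feed=2) breaks Feed's dependence on Speed. With Feed=2 fixed, Heat across the units is 6, 6, 6, 2, mean 5.
Observing Feed=2 restricts to units where Feed's equation naturally yields 2: Speed ∈ {3, 7, 5}. In that subpopulation Heat = 6, 6, 6, mean 6.
Difference = 5 − 6 = -1.

-1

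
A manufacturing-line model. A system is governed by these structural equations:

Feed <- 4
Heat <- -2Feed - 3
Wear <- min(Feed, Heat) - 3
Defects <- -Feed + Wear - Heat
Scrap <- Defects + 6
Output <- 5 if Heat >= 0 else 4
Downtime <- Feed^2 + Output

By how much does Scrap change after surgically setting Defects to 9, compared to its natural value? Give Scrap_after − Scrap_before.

16

Intervening sets Defects = 9 and removes its equation (Defects <- -Feed + Wear - Heat).
Scrap = Defects + 6  [with Defects=9]  = 15
Without intervention: Heat = -2Feed - 3  [with Feed=4]  = -11; Wear = min(Feed, Heat) - 3  [with Feed=4, Heat=-11]  = -14; Defects = -Feed + Wear - Heat  [with Feed=4, Wear=-14, Heat=-11]  = -7; Scrap = Defects + 6  [with Defects=-7]  = -1.
Change = 15 − (-1) = 16.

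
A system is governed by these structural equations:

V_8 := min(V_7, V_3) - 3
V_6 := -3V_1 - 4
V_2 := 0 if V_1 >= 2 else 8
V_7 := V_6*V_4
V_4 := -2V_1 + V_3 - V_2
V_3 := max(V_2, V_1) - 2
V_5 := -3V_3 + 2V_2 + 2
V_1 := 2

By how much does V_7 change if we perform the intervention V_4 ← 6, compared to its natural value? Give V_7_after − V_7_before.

The intervention breaks the incoming arrows to V_4: V_4 := -2V_1 + V_3 - V_2 no longer applies, and V_4 = 6.
V_6 = -3V_1 - 4  [with V_1=2]  = -10
V_7 = V_6*V_4  [with V_6=-10, V_4=6]  = -60
Without intervention: V_2 = 0 if V_1 >= 2 else 8  [with V_1=2]  = 0; V_3 = max(V_2, V_1) - 2  [with V_2=0, V_1=2]  = 0; V_4 = -2V_1 + V_3 - V_2  [with V_1=2, V_3=0, V_2=0]  = -4; V_6 = -3V_1 - 4  [with V_1=2]  = -10; V_7 = V_6*V_4  [with V_6=-10, V_4=-4]  = 40.
Change = -60 − 40 = -100.

-100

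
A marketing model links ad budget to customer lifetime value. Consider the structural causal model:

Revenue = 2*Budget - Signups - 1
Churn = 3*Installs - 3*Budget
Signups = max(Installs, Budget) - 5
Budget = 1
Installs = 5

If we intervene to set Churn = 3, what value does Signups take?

Under do(Churn=3), the mechanism Churn = 3*Installs - 3*Budget is discarded; Churn is fixed at 3.
Since Signups is not a descendant of the intervened variable, it is unaffected.
Signups = max(Installs, Budget) - 5  [with Installs=5, Budget=1]  = 0

0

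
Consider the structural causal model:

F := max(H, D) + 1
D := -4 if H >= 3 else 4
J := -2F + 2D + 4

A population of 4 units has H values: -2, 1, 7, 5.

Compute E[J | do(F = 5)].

-6

do(F=5) breaks F's dependence on H. With F=5 fixed, J across the units is 2, 2, -14, -14, mean -6.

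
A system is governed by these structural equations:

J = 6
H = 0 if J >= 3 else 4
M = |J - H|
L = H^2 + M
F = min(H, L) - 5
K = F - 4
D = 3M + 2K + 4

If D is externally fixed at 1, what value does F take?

-5

The intervention breaks the incoming arrows to D: D = 3M + 2K + 4 no longer applies, and D = 1.
F is not downstream of the intervention, so its value is determined by the original equations.
H = 0 if J >= 3 else 4  [with J=6]  = 0
M = |J - H|  [with J=6, H=0]  = 6
L = H^2 + M  [with H=0, M=6]  = 6
F = min(H, L) - 5  [with H=0, L=6]  = -5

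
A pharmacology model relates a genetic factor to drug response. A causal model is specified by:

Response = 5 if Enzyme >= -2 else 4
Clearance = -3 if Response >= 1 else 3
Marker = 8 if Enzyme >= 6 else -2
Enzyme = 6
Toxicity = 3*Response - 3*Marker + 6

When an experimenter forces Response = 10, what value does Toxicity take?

The intervention breaks the incoming arrows to Response: Response = 5 if Enzyme >= -2 else 4 no longer applies, and Response = 10.
Marker = 8 if Enzyme >= 6 else -2  [with Enzyme=6]  = 8
Toxicity = 3*Response - 3*Marker + 6  [with Response=10, Marker=8]  = 12

12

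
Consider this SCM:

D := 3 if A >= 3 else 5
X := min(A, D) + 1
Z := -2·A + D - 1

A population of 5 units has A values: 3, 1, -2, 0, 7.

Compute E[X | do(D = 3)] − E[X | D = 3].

-2

Every unit gets D=3 under the intervention. X values become 4, 2, -1, 1, 4; E[X|do(D=3)] = 2.
Observing D=3 restricts to units where D's equation naturally yields 3: A ∈ {3, 7}. In that subpopulation X = 4, 4, mean 4.
Difference = 2 − 4 = -2.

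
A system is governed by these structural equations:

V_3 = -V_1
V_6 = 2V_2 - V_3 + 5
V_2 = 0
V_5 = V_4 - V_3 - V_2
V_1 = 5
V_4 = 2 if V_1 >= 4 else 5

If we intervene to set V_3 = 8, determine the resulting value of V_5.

-6

do(V_3=8) replaces the equation V_3 = -V_1 with the constant V_3 = 8.
V_4 = 2 if V_1 >= 4 else 5  [with V_1=5]  = 2
V_5 = V_4 - V_3 - V_2  [with V_4=2, V_3=8, V_2=0]  = -6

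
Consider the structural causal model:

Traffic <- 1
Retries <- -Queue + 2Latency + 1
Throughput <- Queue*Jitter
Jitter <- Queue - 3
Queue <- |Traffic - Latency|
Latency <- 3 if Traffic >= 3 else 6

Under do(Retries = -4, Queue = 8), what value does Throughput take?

The joint intervention fixes Retries = -4, Queue = 8, removing each variable's own equation.
Jitter = Queue - 3  [with Queue=8]  = 5
Throughput = Queue*Jitter  [with Queue=8, Jitter=5]  = 40

40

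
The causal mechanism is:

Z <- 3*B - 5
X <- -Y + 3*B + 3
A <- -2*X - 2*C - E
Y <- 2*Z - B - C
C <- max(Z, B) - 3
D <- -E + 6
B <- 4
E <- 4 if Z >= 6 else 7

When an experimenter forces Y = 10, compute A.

The intervention breaks the incoming arrows to Y: Y <- 2*Z - B - C no longer applies, and Y = 10.
Z = 3*B - 5  [with B=4]  = 7
C = max(Z, B) - 3  [with Z=7, B=4]  = 4
X = -Y + 3*B + 3  [with Y=10, B=4]  = 5
E = 4 if Z >= 6 else 7  [with Z=7]  = 4
A = -2*X - 2*C - E  [with X=5, C=4, E=4]  = -22

-22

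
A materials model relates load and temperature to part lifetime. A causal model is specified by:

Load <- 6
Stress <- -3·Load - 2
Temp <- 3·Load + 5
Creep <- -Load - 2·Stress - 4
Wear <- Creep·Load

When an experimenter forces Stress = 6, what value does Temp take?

The intervention breaks the incoming arrows to Stress: Stress <- -3·Load - 2 no longer applies, and Stress = 6.
Since Temp is not a descendant of the intervened variable, it is unaffected.
Temp = 3·Load + 5  [with Load=6]  = 23

23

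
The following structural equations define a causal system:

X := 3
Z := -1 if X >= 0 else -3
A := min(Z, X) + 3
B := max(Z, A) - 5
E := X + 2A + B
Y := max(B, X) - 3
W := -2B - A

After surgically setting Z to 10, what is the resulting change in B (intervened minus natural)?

8

Under do(Z=10), the mechanism Z := -1 if X >= 0 else -3 is discarded; Z is fixed at 10.
A = min(Z, X) + 3  [with Z=10, X=3]  = 6
B = max(Z, A) - 5  [with Z=10, A=6]  = 5
Without intervention: Z = -1 if X >= 0 else -3  [with X=3]  = -1; A = min(Z, X) + 3  [with Z=-1, X=3]  = 2; B = max(Z, A) - 5  [with Z=-1, A=2]  = -3.
Change = 5 − (-3) = 8.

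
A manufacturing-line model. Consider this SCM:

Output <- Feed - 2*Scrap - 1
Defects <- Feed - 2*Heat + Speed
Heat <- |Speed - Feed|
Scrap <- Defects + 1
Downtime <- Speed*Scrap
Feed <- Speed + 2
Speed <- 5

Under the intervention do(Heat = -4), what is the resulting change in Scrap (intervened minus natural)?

do(Heat=-4) replaces the equation Heat <- |Speed - Feed| with the constant Heat = -4.
Feed = Speed + 2  [with Speed=5]  = 7
Defects = Feed - 2*Heat + Speed  [with Feed=7, Heat=-4, Speed=5]  = 20
Scrap = Defects + 1  [with Defects=20]  = 21
Without intervention: Feed = Speed + 2  [with Speed=5]  = 7; Heat = |Speed - Feed|  [with Speed=5, Feed=7]  = 2; Defects = Feed - 2*Heat + Speed  [with Feed=7, Heat=2, Speed=5]  = 8; Scrap = Defects + 1  [with Defects=8]  = 9.
Change = 21 − 9 = 12.

12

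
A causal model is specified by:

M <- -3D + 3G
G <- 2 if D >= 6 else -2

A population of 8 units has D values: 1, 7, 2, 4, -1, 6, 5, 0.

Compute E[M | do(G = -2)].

-15

The intervention sets G=-2 in all 8 units regardless of D. Recomputing M per unit gives -9, -27, -12, -18, -3, -24, -21, -6; average -15.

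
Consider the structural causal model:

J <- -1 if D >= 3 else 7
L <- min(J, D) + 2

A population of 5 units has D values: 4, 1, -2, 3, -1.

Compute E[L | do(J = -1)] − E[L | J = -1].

-0.2

Every unit gets J=-1 under the intervention. L values become 1, 1, 0, 1, 1; E[L|do(J=-1)] = 0.8.
Observing J=-1 restricts to units where J's equation naturally yields -1: D ∈ {4, 3}. In that subpopulation L = 1, 1, mean 1.
Difference = 0.8 − 1 = -0.2.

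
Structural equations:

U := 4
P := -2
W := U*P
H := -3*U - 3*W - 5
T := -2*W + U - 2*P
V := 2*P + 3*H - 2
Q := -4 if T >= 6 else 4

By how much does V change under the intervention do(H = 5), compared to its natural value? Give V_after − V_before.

-6

Under do(H=5), the mechanism H := -3*U - 3*W - 5 is discarded; H is fixed at 5.
V = 2*P + 3*H - 2  [with P=-2, H=5]  = 9
Without intervention: W = U*P  [with U=4, P=-2]  = -8; H = -3*U - 3*W - 5  [with U=4, W=-8]  = 7; V = 2*P + 3*H - 2  [with P=-2, H=7]  = 15.
Change = 9 − 15 = -6.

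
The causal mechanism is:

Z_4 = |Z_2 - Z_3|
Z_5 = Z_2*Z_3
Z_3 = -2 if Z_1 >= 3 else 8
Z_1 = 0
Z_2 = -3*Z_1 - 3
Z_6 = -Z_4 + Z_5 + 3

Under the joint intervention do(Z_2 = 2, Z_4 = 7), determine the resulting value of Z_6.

The joint intervention fixes Z_2 = 2, Z_4 = 7, removing each variable's own equation.
Z_3 = -2 if Z_1 >= 3 else 8  [with Z_1=0]  = 8
Z_5 = Z_2*Z_3  [with Z_2=2, Z_3=8]  = 16
Z_6 = -Z_4 + Z_5 + 3  [with Z_4=7, Z_5=16]  = 12

12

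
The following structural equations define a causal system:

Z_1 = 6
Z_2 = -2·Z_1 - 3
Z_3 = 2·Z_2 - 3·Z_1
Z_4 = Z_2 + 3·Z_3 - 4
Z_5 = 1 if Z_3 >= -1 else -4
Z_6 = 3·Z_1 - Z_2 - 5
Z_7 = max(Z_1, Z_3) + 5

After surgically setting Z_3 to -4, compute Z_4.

-31

The intervention breaks the incoming arrows to Z_3: Z_3 = 2·Z_2 - 3·Z_1 no longer applies, and Z_3 = -4.
Z_2 = -2·Z_1 - 3  [with Z_1=6]  = -15
Z_4 = Z_2 + 3·Z_3 - 4  [with Z_2=-15, Z_3=-4]  = -31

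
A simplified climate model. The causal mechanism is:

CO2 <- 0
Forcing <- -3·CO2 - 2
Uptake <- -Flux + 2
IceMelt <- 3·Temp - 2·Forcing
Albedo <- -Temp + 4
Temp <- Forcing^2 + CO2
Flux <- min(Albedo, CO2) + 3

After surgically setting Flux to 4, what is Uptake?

-2

Intervening sets Flux = 4 and removes its equation (Flux <- min(Albedo, CO2) + 3).
Uptake = -Flux + 2  [with Flux=4]  = -2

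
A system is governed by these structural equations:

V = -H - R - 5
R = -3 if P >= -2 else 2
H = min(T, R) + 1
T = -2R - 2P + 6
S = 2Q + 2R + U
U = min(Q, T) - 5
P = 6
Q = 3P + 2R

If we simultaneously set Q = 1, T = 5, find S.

The joint intervention fixes Q = 1, T = 5, removing each variable's own equation.
R = -3 if P >= -2 else 2  [with P=6]  = -3
U = min(Q, T) - 5  [with Q=1, T=5]  = -4
S = 2Q + 2R + U  [with Q=1, R=-3, U=-4]  = -8

-8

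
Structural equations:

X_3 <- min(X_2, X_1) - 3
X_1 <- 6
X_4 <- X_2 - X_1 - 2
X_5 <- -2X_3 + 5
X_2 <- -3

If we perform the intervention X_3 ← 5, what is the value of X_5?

-5

do(X_3=5) replaces the equation X_3 <- min(X_2, X_1) - 3 with the constant X_3 = 5.
X_5 = -2X_3 + 5  [with X_3=5]  = -5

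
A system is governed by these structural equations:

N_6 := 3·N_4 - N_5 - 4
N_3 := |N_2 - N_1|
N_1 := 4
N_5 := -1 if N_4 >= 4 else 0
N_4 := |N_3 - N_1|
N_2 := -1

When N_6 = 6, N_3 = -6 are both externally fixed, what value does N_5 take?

-1

Under do(N_6 = 6, N_3 = -6), each intervened variable's structural equation is replaced by its fixed value.
N_4 = |N_3 - N_1|  [with N_3=-6, N_1=4]  = 10
N_5 = -1 if N_4 >= 4 else 0  [with N_4=10]  = -1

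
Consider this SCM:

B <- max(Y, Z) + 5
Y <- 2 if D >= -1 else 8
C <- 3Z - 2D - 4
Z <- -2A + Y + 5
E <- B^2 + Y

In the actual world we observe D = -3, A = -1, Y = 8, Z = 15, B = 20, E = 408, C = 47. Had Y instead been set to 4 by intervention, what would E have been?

The intervention breaks the incoming arrows to Y: Y <- 2 if D >= -1 else 8 no longer applies, and Y = 4.
Z = -2A + Y + 5  [with A=-1, Y=4]  = 11
B = max(Y, Z) + 5  [with Y=4, Z=11]  = 16
E = B^2 + Y  [with B=16, Y=4]  = 260

260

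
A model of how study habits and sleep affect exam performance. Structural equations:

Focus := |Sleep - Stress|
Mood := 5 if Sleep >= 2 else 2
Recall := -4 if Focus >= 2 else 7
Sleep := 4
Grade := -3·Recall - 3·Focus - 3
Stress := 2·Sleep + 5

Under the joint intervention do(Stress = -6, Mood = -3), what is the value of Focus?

The joint intervention fixes Stress = -6, Mood = -3, removing each variable's own equation.
Focus = |Sleep - Stress|  [with Sleep=4, Stress=-6]  = 10

10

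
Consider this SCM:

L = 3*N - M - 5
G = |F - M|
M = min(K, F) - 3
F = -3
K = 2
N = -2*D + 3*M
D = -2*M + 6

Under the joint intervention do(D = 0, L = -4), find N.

Setting D = 0, L = -4 by intervention discards those variables' equations.
M = min(K, F) - 3  [with K=2, F=-3]  = -6
N = -2*D + 3*M  [with D=0, M=-6]  = -18

-18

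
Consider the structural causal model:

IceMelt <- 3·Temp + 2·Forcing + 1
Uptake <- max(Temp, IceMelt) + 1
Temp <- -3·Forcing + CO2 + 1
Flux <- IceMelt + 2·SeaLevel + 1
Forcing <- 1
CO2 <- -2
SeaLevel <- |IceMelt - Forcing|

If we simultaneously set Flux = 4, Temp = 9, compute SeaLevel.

29

Under do(Flux = 4, Temp = 9), each intervened variable's structural equation is replaced by its fixed value.
IceMelt = 3·Temp + 2·Forcing + 1  [with Temp=9, Forcing=1]  = 30
SeaLevel = |IceMelt - Forcing|  [with IceMelt=30, Forcing=1]  = 29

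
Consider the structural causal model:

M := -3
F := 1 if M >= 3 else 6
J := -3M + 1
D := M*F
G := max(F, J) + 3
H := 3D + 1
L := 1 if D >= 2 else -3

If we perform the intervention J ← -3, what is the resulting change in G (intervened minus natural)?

do(J=-3) replaces the equation J := -3M + 1 with the constant J = -3.
F = 1 if M >= 3 else 6  [with M=-3]  = 6
G = max(F, J) + 3  [with F=6, J=-3]  = 9
Without intervention: F = 1 if M >= 3 else 6  [with M=-3]  = 6; J = -3M + 1  [with M=-3]  = 10; G = max(F, J) + 3  [with F=6, J=10]  = 13.
Change = 9 − 13 = -4.

-4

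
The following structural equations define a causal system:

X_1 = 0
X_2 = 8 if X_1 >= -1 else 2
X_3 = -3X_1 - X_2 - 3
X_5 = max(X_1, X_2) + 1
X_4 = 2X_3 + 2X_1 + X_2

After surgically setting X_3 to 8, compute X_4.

24

The intervention breaks the incoming arrows to X_3: X_3 = -3X_1 - X_2 - 3 no longer applies, and X_3 = 8.
X_2 = 8 if X_1 >= -1 else 2  [with X_1=0]  = 8
X_4 = 2X_3 + 2X_1 + X_2  [with X_3=8, X_1=0, X_2=8]  = 24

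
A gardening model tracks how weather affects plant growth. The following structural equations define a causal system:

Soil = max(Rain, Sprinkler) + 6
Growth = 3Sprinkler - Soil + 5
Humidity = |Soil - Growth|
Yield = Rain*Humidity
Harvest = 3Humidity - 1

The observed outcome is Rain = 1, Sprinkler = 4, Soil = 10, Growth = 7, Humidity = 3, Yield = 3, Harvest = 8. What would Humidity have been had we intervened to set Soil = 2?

13

do(Soil=2) replaces the equation Soil = max(Rain, Sprinkler) + 6 with the constant Soil = 2.
Growth = 3Sprinkler - Soil + 5  [with Sprinkler=4, Soil=2]  = 15
Humidity = |Soil - Growth|  [with Soil=2, Growth=15]  = 13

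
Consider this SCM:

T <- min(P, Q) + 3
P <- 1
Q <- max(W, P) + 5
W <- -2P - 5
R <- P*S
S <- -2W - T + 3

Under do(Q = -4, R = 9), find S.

18

The joint intervention fixes Q = -4, R = 9, removing each variable's own equation.
W = -2P - 5  [with P=1]  = -7
T = min(P, Q) + 3  [with P=1, Q=-4]  = -1
S = -2W - T + 3  [with W=-7, T=-1]  = 18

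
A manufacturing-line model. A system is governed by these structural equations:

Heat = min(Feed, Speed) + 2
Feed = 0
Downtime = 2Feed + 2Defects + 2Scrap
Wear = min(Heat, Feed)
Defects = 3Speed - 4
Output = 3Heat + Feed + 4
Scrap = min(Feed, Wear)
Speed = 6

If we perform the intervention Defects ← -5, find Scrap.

0

The intervention breaks the incoming arrows to Defects: Defects = 3Speed - 4 no longer applies, and Defects = -5.
Since Scrap is not a descendant of the intervened variable, it is unaffected.
Heat = min(Feed, Speed) + 2  [with Feed=0, Speed=6]  = 2
Wear = min(Heat, Feed)  [with Heat=2, Feed=0]  = 0
Scrap = min(Feed, Wear)  [with Feed=0, Wear=0]  = 0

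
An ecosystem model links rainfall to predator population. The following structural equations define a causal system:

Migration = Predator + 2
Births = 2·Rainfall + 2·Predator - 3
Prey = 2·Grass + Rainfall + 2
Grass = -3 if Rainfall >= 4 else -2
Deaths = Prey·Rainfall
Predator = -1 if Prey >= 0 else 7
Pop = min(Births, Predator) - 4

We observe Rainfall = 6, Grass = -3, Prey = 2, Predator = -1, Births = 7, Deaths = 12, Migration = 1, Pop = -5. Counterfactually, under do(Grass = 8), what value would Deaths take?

Under do(Grass=8), the mechanism Grass = -3 if Rainfall >= 4 else -2 is discarded; Grass is fixed at 8.
Prey = 2·Grass + Rainfall + 2  [with Grass=8, Rainfall=6]  = 24
Deaths = Prey·Rainfall  [with Prey=24, Rainfall=6]  = 144

144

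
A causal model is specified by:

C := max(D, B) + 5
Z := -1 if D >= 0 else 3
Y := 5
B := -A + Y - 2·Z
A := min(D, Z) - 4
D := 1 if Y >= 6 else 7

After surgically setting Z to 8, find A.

The intervention breaks the incoming arrows to Z: Z := -1 if D >= 0 else 3 no longer applies, and Z = 8.
D = 1 if Y >= 6 else 7  [with Y=5]  = 7
A = min(D, Z) - 4  [with D=7, Z=8]  = 3

3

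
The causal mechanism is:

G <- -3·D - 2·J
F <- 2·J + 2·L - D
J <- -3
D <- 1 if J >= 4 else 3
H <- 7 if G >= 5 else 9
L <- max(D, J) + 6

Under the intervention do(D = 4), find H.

9

Under do(D=4), the mechanism D <- 1 if J >= 4 else 3 is discarded; D is fixed at 4.
G = -3·D - 2·J  [with D=4, J=-3]  = -6
H = 7 if G >= 5 else 9  [with G=-6]  = 9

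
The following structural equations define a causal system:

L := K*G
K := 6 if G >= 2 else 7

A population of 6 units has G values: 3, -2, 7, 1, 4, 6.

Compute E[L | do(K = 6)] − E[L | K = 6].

The intervention sets K=6 in all 6 units regardless of G. Recomputing L per unit gives 18, -12, 42, 6, 24, 36; average 19.
E[L|K=6] averages over only the 4 units with K=6 (G = 3, 7, 4, 6): L = 18, 42, 24, 36, mean 30.
Difference = 19 − 30 = -11.

-11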